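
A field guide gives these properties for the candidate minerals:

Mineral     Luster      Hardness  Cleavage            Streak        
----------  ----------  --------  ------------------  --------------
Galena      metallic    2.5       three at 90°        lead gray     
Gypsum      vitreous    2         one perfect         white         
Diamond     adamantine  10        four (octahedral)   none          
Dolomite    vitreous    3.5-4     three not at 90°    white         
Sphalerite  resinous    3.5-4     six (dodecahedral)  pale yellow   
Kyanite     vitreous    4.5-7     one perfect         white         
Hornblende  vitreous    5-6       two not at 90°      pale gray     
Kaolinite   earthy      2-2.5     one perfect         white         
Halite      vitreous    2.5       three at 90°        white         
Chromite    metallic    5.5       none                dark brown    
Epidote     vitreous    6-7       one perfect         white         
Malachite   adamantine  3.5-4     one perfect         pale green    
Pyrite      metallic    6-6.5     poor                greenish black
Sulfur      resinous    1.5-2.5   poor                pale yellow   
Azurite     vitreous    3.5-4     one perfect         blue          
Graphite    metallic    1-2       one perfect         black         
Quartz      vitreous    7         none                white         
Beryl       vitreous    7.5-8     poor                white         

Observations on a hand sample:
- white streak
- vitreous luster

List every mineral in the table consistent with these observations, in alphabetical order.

White streak — narrows the field to Gypsum, Dolomite, Kyanite, Kaolinite, Halite, Epidote, Quartz, Beryl.
Vitreous luster is inconsistent with Kaolinite.
The minerals that satisfy all observations are Beryl, Dolomite, Epidote, Gypsum, Halite, Kyanite, Quartz.

Beryl, Dolomite, Epidote, Gypsum, Halite, Kyanite, Quartz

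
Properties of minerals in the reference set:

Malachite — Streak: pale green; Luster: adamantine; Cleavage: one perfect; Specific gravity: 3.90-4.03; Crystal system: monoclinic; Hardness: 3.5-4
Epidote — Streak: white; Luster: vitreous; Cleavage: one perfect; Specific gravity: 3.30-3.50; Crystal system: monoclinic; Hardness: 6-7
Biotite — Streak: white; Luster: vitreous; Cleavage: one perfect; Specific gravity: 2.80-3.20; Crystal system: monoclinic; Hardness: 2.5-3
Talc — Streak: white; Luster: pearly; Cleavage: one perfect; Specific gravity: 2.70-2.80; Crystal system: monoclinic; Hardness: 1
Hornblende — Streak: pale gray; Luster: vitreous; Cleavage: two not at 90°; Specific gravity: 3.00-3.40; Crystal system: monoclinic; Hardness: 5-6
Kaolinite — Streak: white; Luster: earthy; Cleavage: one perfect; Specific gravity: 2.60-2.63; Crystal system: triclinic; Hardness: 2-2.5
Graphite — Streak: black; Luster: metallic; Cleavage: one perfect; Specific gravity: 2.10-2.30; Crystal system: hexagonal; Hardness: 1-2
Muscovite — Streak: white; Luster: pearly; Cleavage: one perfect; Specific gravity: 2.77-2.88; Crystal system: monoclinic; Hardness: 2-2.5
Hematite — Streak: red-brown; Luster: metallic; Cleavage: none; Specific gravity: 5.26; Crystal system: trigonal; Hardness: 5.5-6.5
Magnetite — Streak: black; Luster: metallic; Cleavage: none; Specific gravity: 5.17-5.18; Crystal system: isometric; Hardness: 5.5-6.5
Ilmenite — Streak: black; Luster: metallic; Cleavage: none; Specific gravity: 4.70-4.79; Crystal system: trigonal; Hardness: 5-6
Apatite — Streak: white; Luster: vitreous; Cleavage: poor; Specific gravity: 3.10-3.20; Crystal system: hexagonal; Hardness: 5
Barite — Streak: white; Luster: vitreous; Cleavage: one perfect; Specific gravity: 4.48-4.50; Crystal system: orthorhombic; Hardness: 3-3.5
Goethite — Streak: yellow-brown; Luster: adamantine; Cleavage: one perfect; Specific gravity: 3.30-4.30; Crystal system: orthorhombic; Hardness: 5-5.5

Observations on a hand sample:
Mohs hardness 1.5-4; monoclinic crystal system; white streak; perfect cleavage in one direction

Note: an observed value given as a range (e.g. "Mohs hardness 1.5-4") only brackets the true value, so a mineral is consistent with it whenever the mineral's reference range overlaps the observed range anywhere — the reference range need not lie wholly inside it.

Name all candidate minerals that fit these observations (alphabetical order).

Biotite, Muscovite

Mohs hardness 1.5-4 — Malachite, Biotite, Kaolinite, Graphite, Muscovite, Barite remain.
Monoclinic crystal system rules out Kaolinite, Graphite, Barite.
White streak excludes Malachite.
Perfect cleavage in one direction — every remaining candidate is consistent.
Consistent with every observation: Biotite, Muscovite.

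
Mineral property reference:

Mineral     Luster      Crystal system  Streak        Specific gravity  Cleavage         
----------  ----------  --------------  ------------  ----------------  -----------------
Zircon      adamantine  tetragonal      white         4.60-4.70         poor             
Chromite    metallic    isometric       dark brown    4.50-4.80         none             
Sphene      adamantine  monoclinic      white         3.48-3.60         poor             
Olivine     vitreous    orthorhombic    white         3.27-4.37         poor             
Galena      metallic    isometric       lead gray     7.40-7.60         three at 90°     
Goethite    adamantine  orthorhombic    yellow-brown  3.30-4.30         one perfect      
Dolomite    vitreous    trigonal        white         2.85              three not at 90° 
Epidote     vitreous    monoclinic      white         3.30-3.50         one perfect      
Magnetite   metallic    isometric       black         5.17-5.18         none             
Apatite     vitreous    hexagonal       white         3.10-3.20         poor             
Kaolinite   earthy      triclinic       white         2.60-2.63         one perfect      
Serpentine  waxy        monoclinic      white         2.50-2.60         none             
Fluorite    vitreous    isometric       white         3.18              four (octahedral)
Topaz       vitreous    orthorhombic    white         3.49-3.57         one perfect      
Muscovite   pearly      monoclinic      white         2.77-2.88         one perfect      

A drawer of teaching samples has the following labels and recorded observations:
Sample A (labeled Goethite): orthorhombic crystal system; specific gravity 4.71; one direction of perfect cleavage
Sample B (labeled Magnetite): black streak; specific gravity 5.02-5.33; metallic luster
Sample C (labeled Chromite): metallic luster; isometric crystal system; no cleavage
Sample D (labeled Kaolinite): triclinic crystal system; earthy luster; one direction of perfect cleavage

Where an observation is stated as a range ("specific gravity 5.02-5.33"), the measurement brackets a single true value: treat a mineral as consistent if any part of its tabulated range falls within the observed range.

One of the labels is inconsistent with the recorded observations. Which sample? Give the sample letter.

Sample A: Goethite has SG 3.30-4.30, but the record shows specific gravity 4.71 — this label is wrong.
Sample B: observations are consistent with Magnetite.
Sample C: observations are consistent with Chromite.
Sample D: observations are consistent with Kaolinite.
Only sample A is inconsistent with its label.

A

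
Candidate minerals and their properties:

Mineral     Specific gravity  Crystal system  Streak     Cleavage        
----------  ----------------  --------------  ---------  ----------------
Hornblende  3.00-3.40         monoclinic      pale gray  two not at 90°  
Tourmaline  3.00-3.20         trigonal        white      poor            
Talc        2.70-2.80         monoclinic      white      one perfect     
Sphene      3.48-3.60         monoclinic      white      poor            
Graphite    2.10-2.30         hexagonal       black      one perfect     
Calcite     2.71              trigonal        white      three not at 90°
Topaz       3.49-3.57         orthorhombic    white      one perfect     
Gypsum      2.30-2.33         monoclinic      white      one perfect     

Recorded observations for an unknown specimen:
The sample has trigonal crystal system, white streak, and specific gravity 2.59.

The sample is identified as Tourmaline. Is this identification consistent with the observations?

Inconsistent

Trigonal crystal system — matches Tourmaline (trigonal system).
White streak — matches Tourmaline (white streak).
Specific gravity 2.59 — Tourmaline has SG 3.00-3.20; inconsistent.
Tourmaline is excluded by the specific gravity.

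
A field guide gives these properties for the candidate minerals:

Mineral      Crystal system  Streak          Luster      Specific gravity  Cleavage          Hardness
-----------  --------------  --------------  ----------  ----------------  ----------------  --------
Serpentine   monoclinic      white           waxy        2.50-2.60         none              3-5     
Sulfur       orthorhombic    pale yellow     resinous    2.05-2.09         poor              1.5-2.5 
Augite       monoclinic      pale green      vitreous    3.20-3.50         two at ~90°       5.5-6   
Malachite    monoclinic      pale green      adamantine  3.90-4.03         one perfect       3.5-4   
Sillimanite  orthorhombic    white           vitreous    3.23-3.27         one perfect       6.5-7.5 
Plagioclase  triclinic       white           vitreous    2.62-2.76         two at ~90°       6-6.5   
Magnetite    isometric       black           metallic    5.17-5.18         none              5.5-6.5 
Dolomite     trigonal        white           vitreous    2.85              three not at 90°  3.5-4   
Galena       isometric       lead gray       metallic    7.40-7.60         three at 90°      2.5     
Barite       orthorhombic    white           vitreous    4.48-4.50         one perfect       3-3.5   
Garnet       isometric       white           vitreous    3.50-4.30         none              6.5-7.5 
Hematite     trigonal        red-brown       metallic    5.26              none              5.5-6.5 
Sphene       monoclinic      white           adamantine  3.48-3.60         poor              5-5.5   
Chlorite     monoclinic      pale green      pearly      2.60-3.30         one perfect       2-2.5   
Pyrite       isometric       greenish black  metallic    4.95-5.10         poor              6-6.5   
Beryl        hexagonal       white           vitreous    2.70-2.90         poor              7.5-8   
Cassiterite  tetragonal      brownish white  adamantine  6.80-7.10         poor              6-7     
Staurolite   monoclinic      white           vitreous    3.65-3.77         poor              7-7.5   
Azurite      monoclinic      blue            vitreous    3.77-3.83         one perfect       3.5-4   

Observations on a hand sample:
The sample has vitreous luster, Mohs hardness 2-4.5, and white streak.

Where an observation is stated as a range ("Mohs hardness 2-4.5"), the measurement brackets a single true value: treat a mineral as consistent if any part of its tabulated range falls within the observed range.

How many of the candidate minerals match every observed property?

2

Vitreous luster — narrows the field to Augite, Sillimanite, Plagioclase, Dolomite, Barite, Garnet, Beryl, Staurolite, Azurite.
Mohs hardness 2-4.5 — only Dolomite, Barite, Azurite remain.
White streak eliminates Azurite.
Remaining candidates: Barite, Dolomite.
That is 2 minerals.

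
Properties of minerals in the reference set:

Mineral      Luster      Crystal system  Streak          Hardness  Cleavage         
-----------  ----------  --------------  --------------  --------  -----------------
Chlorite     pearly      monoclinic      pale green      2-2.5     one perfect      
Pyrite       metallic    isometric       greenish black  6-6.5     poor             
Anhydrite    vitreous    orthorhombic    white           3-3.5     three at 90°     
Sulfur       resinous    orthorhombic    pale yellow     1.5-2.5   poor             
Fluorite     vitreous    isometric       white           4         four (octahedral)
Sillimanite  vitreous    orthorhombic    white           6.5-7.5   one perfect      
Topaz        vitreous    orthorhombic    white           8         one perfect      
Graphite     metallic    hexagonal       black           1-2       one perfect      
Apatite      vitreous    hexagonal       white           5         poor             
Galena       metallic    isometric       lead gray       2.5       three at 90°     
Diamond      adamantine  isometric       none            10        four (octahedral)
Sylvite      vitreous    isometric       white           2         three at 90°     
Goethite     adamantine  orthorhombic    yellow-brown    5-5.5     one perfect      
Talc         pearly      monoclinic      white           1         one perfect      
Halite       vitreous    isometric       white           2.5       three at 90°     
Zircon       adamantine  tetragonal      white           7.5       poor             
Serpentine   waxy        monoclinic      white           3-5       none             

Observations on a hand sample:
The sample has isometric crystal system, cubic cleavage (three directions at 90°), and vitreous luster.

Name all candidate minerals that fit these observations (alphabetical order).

Isometric crystal system — Pyrite, Fluorite, Galena, Diamond, Sylvite, Halite remain.
Cubic cleavage (three directions at 90°) is inconsistent with Pyrite, Fluorite, Diamond.
Vitreous luster is inconsistent with Galena.
Consistent with every observation: Halite, Sylvite.

Halite, Sylvite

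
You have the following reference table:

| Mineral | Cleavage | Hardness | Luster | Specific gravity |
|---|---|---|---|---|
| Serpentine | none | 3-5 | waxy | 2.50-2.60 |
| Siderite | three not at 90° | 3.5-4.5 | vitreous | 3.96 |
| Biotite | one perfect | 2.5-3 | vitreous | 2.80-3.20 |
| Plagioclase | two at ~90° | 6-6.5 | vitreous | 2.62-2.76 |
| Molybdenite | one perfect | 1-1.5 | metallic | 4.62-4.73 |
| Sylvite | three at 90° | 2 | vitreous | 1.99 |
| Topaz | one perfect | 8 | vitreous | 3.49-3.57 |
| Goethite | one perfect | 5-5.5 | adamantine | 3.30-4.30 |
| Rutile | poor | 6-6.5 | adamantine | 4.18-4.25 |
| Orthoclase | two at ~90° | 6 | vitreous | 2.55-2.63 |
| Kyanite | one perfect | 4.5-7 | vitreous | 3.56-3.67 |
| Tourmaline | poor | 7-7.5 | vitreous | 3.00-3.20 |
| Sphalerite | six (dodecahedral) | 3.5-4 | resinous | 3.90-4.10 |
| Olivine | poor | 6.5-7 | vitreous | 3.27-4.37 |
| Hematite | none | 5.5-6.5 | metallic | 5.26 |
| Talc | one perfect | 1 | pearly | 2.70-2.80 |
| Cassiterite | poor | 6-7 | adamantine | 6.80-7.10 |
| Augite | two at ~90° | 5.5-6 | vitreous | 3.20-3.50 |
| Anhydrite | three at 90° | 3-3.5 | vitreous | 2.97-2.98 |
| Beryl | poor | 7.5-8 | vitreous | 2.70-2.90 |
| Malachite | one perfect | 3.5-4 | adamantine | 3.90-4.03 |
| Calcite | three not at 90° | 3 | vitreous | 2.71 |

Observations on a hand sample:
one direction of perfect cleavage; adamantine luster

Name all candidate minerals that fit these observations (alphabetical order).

Goethite, Malachite

One direction of perfect cleavage: narrows the field to Biotite, Molybdenite, Topaz, Goethite, Kyanite, Talc, Malachite.
Adamantine luster: leaves Goethite, Malachite.
Remaining candidates: Goethite, Malachite.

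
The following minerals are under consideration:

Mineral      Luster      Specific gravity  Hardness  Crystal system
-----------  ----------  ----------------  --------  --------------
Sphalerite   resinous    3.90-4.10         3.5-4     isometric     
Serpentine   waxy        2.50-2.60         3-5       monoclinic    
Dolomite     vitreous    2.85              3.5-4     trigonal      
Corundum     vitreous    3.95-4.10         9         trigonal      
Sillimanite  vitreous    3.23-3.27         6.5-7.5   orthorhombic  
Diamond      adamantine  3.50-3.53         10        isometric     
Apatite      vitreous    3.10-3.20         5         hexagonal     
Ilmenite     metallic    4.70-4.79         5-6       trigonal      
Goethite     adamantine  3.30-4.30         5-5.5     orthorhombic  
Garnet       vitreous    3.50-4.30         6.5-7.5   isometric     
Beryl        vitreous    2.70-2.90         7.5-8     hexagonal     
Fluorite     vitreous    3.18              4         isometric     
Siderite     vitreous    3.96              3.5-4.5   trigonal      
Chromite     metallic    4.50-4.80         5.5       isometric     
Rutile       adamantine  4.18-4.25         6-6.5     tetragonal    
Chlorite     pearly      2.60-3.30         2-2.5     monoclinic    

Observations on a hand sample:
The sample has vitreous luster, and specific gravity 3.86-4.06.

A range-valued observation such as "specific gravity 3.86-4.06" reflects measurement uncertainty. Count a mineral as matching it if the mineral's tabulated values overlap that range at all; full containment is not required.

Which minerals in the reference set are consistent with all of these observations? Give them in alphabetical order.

Corundum, Garnet, Siderite

Vitreous luster — Dolomite, Corundum, Sillimanite, Apatite, Garnet, Beryl, Fluorite, Siderite remain.
Specific gravity 3.86-4.06 — leaves Corundum, Garnet, Siderite.
The minerals that satisfy all observations are Corundum, Garnet, Siderite.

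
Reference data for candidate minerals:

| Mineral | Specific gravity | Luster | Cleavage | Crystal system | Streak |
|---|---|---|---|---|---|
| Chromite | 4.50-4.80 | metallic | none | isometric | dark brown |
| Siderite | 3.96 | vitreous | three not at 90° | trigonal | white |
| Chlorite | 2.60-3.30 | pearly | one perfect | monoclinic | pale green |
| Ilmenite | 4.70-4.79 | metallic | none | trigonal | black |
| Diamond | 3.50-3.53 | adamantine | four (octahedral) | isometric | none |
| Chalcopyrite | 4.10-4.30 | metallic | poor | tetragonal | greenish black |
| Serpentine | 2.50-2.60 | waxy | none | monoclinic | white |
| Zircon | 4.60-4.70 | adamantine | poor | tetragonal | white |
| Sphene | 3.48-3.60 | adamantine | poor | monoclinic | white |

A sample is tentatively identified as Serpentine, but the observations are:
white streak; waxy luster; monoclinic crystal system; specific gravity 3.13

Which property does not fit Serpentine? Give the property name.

White streak: Serpentine has white streak — within range.
Waxy luster: Serpentine has waxy luster — within range.
Monoclinic crystal system: Serpentine has monoclinic system — within range.
Specific gravity 3.13: Serpentine has SG 2.50-2.60 — inconsistent.
The specific gravity is the one property that does not fit.

specific gravity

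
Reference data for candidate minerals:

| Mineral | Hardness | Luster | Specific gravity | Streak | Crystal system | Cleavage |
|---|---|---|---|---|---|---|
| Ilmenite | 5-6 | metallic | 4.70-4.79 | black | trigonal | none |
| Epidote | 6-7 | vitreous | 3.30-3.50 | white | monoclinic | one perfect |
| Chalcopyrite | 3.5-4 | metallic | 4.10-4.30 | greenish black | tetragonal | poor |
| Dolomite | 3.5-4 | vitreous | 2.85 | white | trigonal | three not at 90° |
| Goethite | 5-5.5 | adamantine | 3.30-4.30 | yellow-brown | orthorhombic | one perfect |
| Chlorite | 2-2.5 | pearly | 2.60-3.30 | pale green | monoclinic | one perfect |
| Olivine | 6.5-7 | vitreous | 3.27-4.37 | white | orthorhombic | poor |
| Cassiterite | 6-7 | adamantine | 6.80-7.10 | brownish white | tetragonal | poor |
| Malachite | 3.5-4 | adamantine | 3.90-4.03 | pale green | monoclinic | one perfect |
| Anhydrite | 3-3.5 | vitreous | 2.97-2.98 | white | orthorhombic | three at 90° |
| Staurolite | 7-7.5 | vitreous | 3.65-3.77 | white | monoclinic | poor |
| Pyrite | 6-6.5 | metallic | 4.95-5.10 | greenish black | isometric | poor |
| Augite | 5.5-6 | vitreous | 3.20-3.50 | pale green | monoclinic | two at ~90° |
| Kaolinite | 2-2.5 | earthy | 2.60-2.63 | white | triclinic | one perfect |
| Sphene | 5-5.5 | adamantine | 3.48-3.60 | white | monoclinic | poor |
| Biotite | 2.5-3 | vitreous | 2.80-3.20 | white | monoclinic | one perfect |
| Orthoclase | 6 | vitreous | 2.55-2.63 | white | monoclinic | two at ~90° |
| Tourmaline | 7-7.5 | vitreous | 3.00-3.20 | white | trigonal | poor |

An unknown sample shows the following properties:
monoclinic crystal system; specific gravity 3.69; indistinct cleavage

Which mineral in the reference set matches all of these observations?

Monoclinic crystal system: narrows the field to Epidote, Chlorite, Malachite, Staurolite, Augite, Sphene, Biotite, Orthoclase.
Specific gravity 3.69: leaves Staurolite.
Indistinct cleavage: consistent with all remaining minerals.
Only Staurolite satisfies all observations.

Staurolite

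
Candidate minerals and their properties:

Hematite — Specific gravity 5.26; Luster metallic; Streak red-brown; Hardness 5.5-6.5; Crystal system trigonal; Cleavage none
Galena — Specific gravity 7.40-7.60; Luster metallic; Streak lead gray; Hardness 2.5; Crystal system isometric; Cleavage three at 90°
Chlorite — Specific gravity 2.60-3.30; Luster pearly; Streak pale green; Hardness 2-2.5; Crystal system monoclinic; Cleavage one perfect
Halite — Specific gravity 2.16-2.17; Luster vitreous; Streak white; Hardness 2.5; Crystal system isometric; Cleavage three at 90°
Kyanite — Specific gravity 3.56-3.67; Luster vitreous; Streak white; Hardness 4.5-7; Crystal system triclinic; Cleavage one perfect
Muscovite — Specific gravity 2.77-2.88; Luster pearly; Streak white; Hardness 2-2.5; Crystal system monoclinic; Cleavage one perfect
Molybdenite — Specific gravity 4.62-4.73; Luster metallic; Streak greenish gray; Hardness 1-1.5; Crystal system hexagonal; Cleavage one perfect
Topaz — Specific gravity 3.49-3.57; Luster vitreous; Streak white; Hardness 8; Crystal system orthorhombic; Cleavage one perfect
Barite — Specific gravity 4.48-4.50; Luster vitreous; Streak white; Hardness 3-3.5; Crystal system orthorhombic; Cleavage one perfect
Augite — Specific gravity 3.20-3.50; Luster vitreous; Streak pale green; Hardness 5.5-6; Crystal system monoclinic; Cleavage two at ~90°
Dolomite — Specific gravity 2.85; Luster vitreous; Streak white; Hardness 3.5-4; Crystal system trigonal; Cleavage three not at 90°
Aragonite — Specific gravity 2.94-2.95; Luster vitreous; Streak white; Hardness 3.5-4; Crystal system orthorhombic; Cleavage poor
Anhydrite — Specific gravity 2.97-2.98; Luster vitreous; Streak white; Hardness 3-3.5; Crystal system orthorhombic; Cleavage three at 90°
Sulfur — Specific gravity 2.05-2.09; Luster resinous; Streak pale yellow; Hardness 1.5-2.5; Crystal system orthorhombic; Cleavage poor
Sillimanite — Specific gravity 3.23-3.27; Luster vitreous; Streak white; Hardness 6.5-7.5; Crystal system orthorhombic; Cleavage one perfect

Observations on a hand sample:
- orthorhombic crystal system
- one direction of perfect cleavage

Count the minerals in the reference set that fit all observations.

3

Orthorhombic crystal system: narrows the field to Topaz, Barite, Aragonite, Anhydrite, Sulfur, Sillimanite.
One direction of perfect cleavage excludes Aragonite, Anhydrite, Sulfur.
Remaining candidates: Barite, Sillimanite, Topaz.
That is 3 minerals.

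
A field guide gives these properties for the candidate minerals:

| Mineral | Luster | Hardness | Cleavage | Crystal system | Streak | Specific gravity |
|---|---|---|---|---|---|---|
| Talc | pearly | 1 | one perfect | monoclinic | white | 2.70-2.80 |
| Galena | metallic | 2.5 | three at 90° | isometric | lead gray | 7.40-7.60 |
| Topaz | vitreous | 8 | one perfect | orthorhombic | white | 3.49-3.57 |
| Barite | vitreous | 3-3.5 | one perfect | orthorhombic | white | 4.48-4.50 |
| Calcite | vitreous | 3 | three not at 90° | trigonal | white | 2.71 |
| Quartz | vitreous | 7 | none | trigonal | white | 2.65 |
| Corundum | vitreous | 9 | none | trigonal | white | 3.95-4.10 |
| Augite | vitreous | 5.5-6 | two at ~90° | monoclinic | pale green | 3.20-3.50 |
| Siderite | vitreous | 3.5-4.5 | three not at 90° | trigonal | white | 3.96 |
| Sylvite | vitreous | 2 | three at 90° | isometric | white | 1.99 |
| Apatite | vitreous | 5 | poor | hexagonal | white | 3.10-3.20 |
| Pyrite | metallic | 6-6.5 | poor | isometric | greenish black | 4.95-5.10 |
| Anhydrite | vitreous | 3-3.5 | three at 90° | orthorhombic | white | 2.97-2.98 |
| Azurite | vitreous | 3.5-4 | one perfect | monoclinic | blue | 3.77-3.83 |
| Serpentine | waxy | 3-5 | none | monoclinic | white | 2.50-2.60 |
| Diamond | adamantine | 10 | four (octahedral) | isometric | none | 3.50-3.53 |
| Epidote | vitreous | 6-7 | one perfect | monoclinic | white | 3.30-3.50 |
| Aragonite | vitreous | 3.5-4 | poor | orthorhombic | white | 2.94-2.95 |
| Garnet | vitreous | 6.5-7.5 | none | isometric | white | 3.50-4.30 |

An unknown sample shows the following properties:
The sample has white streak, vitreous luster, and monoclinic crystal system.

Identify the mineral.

Epidote

White streak rules out Galena, Augite, Pyrite, Azurite, Diamond.
Vitreous luster eliminates Talc, Serpentine.
Monoclinic crystal system: only Epidote remains.
The only mineral consistent with every observation is Epidote.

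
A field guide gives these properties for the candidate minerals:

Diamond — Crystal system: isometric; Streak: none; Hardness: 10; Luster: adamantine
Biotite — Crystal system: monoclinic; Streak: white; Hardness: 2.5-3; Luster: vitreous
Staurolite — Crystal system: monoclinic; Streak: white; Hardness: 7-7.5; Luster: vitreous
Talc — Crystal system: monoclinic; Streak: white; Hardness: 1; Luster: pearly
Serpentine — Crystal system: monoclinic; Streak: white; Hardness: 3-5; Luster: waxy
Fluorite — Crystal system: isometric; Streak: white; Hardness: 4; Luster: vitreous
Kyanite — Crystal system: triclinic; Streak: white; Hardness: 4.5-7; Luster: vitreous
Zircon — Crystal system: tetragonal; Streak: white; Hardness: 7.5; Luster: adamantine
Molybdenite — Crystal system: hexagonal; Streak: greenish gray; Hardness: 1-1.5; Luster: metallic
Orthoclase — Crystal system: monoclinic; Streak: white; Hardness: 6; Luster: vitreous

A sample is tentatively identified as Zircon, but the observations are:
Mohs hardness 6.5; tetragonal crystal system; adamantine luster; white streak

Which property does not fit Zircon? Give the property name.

Mohs hardness 6.5: Zircon has hardness 7.5 — does not match.
Tetragonal crystal system: Zircon has tetragonal system — consistent.
Adamantine luster: Zircon has adamantine luster — consistent.
White streak: Zircon has white streak — consistent.
Everything matches except the hardness.

hardness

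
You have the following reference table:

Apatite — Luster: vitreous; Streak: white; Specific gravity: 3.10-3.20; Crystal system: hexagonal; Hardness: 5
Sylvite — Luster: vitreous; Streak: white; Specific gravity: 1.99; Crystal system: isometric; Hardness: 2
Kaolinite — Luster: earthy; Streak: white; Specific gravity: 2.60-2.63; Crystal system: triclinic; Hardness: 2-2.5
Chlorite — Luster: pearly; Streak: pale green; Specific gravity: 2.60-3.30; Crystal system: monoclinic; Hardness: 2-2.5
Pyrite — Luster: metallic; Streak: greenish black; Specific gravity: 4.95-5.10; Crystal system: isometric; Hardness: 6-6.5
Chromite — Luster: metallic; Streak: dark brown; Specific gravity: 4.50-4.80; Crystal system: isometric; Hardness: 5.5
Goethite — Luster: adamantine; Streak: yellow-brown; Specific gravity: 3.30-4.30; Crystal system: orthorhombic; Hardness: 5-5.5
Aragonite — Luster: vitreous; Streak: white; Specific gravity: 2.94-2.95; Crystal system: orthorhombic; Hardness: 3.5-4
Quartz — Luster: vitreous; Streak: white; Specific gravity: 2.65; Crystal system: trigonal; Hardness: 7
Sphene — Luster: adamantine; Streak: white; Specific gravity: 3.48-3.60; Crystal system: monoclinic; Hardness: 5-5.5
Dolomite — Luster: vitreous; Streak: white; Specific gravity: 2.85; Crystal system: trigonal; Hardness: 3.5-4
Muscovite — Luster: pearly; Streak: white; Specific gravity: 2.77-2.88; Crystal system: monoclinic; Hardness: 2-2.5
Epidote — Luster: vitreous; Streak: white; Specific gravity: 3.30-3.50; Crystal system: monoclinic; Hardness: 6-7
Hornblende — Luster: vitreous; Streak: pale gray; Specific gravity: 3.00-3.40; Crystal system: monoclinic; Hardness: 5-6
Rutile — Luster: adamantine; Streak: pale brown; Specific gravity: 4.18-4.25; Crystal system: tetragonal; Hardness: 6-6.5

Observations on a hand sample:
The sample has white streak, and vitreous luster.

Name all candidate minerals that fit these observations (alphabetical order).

Apatite, Aragonite, Dolomite, Epidote, Quartz, Sylvite

White streak excludes Chlorite, Pyrite, Chromite, Goethite, Hornblende, Rutile.
Vitreous luster excludes Kaolinite, Sphene, Muscovite.
Remaining candidates: Apatite, Aragonite, Dolomite, Epidote, Quartz, Sylvite.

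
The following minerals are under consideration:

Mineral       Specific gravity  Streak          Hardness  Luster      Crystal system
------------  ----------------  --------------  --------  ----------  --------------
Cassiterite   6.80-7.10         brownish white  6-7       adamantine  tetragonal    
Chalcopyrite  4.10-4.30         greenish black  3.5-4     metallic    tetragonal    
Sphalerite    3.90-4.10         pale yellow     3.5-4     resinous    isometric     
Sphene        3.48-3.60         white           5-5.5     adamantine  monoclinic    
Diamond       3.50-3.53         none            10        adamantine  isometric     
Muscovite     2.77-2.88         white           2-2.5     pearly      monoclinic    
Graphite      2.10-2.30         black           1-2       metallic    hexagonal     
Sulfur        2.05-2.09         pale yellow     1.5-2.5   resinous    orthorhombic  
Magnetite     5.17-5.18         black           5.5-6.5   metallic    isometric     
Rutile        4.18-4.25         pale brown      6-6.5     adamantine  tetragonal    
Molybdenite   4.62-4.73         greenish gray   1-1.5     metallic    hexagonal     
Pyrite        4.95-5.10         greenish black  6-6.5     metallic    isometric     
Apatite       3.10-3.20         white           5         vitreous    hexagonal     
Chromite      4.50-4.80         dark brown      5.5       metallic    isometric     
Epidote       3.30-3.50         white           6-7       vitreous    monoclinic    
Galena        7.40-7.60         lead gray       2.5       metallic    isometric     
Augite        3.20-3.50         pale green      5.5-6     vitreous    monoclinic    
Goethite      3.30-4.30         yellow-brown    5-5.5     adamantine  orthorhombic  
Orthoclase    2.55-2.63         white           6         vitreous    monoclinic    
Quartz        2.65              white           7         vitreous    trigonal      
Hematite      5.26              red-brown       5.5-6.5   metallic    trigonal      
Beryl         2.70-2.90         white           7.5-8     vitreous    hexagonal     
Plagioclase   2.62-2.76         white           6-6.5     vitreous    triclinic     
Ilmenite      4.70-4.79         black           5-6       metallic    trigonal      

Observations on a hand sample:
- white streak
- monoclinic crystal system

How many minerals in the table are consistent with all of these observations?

4

White streak: Sphene, Muscovite, Apatite, Epidote, Orthoclase, Quartz, Beryl, Plagioclase remain.
Monoclinic crystal system rules out Apatite, Quartz, Beryl, Plagioclase.
The minerals that satisfy all observations are Epidote, Muscovite, Orthoclase, Sphene.
That is 4 minerals.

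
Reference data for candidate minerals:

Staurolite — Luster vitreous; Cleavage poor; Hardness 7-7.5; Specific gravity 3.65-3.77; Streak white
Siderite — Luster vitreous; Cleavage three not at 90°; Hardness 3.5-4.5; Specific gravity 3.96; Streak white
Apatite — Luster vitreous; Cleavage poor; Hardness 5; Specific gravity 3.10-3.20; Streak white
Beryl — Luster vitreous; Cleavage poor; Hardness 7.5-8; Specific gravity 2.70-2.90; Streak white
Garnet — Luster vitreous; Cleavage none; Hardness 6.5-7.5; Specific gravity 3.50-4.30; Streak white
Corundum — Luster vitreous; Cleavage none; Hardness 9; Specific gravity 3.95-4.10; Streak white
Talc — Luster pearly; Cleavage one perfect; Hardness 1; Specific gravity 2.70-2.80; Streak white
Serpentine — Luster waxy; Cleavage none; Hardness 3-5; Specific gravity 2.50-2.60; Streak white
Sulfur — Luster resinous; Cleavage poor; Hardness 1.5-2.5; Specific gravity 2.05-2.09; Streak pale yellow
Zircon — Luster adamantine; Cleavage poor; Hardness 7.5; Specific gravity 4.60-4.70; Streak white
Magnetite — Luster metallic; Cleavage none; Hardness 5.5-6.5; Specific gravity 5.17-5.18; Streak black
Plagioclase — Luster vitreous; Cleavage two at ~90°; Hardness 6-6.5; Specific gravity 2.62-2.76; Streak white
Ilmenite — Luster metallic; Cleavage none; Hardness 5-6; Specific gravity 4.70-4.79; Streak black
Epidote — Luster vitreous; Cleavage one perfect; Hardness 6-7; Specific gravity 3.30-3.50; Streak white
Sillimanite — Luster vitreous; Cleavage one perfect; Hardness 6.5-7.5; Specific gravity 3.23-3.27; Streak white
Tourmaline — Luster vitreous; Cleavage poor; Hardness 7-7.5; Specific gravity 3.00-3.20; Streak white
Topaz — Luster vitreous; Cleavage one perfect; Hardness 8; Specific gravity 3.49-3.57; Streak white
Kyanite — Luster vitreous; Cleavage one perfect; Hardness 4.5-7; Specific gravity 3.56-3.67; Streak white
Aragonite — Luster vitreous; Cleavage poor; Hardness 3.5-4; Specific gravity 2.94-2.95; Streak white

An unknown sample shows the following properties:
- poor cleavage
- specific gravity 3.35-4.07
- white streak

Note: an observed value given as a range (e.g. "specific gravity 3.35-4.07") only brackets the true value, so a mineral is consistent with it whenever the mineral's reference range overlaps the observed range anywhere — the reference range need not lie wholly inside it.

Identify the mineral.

Staurolite

Poor cleavage: narrows the field to Staurolite, Apatite, Beryl, Sulfur, Zircon, Tourmaline, Aragonite.
Specific gravity 3.35-4.07: only Staurolite remains.
White streak: all remaining candidates fit.
Staurolite is the sole remaining match.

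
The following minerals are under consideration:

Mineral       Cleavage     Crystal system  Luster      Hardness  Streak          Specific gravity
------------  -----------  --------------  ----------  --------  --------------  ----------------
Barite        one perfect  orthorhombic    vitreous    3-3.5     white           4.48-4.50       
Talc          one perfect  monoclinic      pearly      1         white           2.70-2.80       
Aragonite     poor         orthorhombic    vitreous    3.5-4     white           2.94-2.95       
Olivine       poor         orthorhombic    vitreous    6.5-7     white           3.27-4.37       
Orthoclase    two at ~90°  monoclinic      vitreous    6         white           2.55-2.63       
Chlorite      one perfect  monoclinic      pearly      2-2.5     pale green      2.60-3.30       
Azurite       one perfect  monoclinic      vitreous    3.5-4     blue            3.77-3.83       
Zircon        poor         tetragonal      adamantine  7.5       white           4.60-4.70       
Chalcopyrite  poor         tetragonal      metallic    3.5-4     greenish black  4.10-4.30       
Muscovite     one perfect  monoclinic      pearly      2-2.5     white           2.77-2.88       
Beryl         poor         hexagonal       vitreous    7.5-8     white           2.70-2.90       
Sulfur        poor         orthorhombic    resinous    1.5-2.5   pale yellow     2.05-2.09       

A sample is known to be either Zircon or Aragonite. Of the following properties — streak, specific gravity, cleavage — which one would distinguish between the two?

specific gravity

Streak: both white — shared.
Specific gravity: Zircon 4.60-4.70, Aragonite 2.94-2.95 — distinct.
Cleavage: both poor — shared.
Only specific gravity differs between Zircon and Aragonite among the listed tests.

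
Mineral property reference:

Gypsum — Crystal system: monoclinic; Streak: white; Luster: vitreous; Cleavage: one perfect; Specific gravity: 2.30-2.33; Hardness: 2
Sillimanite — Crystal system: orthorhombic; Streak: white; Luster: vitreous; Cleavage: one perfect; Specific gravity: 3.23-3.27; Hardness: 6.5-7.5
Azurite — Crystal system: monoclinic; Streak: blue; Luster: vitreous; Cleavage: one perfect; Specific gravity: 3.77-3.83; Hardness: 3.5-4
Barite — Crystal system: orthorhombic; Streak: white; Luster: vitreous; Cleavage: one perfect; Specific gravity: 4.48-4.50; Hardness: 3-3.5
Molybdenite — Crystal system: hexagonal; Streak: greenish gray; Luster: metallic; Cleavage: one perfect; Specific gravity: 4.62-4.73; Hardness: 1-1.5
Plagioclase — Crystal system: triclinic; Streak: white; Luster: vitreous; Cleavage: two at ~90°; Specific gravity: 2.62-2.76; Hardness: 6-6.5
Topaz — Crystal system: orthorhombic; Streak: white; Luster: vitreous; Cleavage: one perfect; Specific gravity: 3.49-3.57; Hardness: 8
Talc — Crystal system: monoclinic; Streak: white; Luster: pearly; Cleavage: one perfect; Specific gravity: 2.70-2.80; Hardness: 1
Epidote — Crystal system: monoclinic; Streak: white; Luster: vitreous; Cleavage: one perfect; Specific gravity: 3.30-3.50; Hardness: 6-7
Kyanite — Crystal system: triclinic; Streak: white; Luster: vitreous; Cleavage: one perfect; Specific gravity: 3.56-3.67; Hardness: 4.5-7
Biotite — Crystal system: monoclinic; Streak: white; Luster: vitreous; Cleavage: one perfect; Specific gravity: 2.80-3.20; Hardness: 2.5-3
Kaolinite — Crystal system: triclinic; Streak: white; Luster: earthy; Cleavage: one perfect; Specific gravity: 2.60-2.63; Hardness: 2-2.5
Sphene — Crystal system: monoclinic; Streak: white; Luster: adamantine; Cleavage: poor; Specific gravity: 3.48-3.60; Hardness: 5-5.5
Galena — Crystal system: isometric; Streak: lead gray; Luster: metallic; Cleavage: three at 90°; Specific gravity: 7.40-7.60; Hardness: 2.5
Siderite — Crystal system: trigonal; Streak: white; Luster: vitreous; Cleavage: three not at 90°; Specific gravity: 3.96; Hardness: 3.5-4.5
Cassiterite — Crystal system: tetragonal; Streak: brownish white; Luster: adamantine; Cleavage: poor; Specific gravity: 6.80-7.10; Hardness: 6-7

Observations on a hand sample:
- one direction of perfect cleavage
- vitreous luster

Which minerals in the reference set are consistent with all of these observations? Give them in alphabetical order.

Azurite, Barite, Biotite, Epidote, Gypsum, Kyanite, Sillimanite, Topaz

One direction of perfect cleavage eliminates Plagioclase, Sphene, Galena, Siderite, Cassiterite.
Vitreous luster is inconsistent with Molybdenite, Talc, Kaolinite.
Consistent with every observation: Azurite, Barite, Biotite, Epidote, Gypsum, Kyanite, Sillimanite, Topaz.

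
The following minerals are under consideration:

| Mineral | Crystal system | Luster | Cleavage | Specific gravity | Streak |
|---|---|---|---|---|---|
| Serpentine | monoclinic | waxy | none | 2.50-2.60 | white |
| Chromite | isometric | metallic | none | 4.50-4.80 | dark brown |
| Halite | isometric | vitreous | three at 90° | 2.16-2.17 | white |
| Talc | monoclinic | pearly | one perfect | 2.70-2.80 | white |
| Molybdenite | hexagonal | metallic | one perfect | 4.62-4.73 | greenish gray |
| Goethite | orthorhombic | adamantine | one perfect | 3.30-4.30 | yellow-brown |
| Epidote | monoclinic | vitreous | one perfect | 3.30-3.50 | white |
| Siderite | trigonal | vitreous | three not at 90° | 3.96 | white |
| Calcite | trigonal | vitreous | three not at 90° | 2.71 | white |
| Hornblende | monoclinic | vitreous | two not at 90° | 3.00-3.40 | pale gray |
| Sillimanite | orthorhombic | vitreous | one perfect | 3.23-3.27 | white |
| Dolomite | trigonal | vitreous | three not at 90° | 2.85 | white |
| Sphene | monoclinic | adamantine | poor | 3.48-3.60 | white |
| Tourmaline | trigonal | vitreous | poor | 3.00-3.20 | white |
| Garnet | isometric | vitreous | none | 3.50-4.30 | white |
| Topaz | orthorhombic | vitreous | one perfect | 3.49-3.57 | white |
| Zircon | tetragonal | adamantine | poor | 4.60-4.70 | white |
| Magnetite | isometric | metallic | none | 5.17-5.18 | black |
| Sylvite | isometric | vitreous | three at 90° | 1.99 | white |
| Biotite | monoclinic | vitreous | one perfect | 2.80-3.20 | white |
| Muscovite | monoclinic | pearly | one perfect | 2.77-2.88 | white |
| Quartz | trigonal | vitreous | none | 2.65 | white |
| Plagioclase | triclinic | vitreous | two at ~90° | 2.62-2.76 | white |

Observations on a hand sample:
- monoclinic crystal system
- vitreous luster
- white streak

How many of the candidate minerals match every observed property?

Monoclinic crystal system: only Serpentine, Talc, Epidote, Hornblende, Sphene, Biotite, Muscovite remain.
Vitreous luster: leaves Epidote, Hornblende, Biotite.
White streak excludes Hornblende.
Remaining candidates: Biotite, Epidote.
That is 2 minerals.

2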